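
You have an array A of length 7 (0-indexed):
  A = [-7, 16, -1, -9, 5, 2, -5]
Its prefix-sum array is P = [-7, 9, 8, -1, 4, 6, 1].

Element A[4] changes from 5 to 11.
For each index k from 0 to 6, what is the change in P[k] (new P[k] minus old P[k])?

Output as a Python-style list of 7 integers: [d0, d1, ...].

Answer: [0, 0, 0, 0, 6, 6, 6]

Derivation:
Element change: A[4] 5 -> 11, delta = 6
For k < 4: P[k] unchanged, delta_P[k] = 0
For k >= 4: P[k] shifts by exactly 6
Delta array: [0, 0, 0, 0, 6, 6, 6]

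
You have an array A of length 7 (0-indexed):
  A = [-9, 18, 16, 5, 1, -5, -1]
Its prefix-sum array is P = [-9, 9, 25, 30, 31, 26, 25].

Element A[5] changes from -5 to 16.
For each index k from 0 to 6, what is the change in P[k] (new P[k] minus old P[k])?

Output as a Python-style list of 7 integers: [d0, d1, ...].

Element change: A[5] -5 -> 16, delta = 21
For k < 5: P[k] unchanged, delta_P[k] = 0
For k >= 5: P[k] shifts by exactly 21
Delta array: [0, 0, 0, 0, 0, 21, 21]

Answer: [0, 0, 0, 0, 0, 21, 21]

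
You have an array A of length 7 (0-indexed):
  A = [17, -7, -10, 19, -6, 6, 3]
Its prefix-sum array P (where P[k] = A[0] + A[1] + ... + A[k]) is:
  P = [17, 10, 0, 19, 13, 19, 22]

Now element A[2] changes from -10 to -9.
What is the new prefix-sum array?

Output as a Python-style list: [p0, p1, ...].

Answer: [17, 10, 1, 20, 14, 20, 23]

Derivation:
Change: A[2] -10 -> -9, delta = 1
P[k] for k < 2: unchanged (A[2] not included)
P[k] for k >= 2: shift by delta = 1
  P[0] = 17 + 0 = 17
  P[1] = 10 + 0 = 10
  P[2] = 0 + 1 = 1
  P[3] = 19 + 1 = 20
  P[4] = 13 + 1 = 14
  P[5] = 19 + 1 = 20
  P[6] = 22 + 1 = 23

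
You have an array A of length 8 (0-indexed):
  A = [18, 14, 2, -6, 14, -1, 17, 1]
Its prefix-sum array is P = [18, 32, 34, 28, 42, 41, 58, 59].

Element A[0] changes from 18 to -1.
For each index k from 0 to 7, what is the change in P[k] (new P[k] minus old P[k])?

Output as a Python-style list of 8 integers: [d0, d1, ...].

Element change: A[0] 18 -> -1, delta = -19
For k < 0: P[k] unchanged, delta_P[k] = 0
For k >= 0: P[k] shifts by exactly -19
Delta array: [-19, -19, -19, -19, -19, -19, -19, -19]

Answer: [-19, -19, -19, -19, -19, -19, -19, -19]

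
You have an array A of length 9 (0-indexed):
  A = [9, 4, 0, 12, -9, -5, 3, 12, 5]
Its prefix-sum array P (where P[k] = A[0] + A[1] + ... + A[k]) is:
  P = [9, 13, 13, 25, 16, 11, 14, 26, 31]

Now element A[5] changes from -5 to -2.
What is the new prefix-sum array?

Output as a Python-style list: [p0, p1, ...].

Answer: [9, 13, 13, 25, 16, 14, 17, 29, 34]

Derivation:
Change: A[5] -5 -> -2, delta = 3
P[k] for k < 5: unchanged (A[5] not included)
P[k] for k >= 5: shift by delta = 3
  P[0] = 9 + 0 = 9
  P[1] = 13 + 0 = 13
  P[2] = 13 + 0 = 13
  P[3] = 25 + 0 = 25
  P[4] = 16 + 0 = 16
  P[5] = 11 + 3 = 14
  P[6] = 14 + 3 = 17
  P[7] = 26 + 3 = 29
  P[8] = 31 + 3 = 34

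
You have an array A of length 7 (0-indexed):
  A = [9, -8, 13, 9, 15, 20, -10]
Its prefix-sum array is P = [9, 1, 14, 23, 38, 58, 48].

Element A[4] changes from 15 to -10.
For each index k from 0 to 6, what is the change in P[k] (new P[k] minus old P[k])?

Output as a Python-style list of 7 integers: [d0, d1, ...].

Answer: [0, 0, 0, 0, -25, -25, -25]

Derivation:
Element change: A[4] 15 -> -10, delta = -25
For k < 4: P[k] unchanged, delta_P[k] = 0
For k >= 4: P[k] shifts by exactly -25
Delta array: [0, 0, 0, 0, -25, -25, -25]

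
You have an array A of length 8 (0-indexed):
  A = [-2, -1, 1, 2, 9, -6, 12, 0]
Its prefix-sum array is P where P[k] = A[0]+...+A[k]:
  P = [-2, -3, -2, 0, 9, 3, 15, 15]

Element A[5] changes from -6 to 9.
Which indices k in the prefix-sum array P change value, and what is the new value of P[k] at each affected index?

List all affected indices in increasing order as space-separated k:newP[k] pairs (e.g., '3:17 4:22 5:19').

P[k] = A[0] + ... + A[k]
P[k] includes A[5] iff k >= 5
Affected indices: 5, 6, ..., 7; delta = 15
  P[5]: 3 + 15 = 18
  P[6]: 15 + 15 = 30
  P[7]: 15 + 15 = 30

Answer: 5:18 6:30 7:30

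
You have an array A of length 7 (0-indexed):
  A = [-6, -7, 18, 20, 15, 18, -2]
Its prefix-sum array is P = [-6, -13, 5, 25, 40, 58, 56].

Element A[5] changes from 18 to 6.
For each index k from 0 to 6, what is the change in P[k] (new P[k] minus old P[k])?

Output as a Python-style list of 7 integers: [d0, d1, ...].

Answer: [0, 0, 0, 0, 0, -12, -12]

Derivation:
Element change: A[5] 18 -> 6, delta = -12
For k < 5: P[k] unchanged, delta_P[k] = 0
For k >= 5: P[k] shifts by exactly -12
Delta array: [0, 0, 0, 0, 0, -12, -12]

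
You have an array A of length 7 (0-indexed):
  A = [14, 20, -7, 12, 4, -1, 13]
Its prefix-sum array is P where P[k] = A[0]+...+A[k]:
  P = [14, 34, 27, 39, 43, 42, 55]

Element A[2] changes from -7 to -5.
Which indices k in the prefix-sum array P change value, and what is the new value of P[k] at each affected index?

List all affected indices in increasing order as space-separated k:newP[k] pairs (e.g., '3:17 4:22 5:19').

Answer: 2:29 3:41 4:45 5:44 6:57

Derivation:
P[k] = A[0] + ... + A[k]
P[k] includes A[2] iff k >= 2
Affected indices: 2, 3, ..., 6; delta = 2
  P[2]: 27 + 2 = 29
  P[3]: 39 + 2 = 41
  P[4]: 43 + 2 = 45
  P[5]: 42 + 2 = 44
  P[6]: 55 + 2 = 57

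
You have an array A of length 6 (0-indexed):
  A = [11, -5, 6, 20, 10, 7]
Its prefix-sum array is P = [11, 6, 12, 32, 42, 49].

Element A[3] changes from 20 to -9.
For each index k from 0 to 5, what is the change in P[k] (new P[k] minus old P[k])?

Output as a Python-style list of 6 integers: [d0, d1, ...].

Element change: A[3] 20 -> -9, delta = -29
For k < 3: P[k] unchanged, delta_P[k] = 0
For k >= 3: P[k] shifts by exactly -29
Delta array: [0, 0, 0, -29, -29, -29]

Answer: [0, 0, 0, -29, -29, -29]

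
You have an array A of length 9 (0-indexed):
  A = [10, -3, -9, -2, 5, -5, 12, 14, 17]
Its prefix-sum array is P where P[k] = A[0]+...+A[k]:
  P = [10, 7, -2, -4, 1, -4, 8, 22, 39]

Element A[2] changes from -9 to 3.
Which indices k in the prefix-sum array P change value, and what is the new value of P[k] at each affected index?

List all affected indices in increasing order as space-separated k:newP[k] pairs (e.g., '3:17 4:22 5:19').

P[k] = A[0] + ... + A[k]
P[k] includes A[2] iff k >= 2
Affected indices: 2, 3, ..., 8; delta = 12
  P[2]: -2 + 12 = 10
  P[3]: -4 + 12 = 8
  P[4]: 1 + 12 = 13
  P[5]: -4 + 12 = 8
  P[6]: 8 + 12 = 20
  P[7]: 22 + 12 = 34
  P[8]: 39 + 12 = 51

Answer: 2:10 3:8 4:13 5:8 6:20 7:34 8:51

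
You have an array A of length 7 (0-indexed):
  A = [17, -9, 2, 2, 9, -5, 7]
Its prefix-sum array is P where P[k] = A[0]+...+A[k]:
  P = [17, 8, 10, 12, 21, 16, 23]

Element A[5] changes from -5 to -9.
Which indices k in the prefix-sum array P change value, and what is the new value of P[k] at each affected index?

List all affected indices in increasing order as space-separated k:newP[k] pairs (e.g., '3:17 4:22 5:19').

Answer: 5:12 6:19

Derivation:
P[k] = A[0] + ... + A[k]
P[k] includes A[5] iff k >= 5
Affected indices: 5, 6, ..., 6; delta = -4
  P[5]: 16 + -4 = 12
  P[6]: 23 + -4 = 19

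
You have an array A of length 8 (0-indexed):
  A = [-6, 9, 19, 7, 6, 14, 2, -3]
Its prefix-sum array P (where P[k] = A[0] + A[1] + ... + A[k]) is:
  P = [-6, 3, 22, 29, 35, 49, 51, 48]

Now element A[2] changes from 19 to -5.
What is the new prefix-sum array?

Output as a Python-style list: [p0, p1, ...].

Change: A[2] 19 -> -5, delta = -24
P[k] for k < 2: unchanged (A[2] not included)
P[k] for k >= 2: shift by delta = -24
  P[0] = -6 + 0 = -6
  P[1] = 3 + 0 = 3
  P[2] = 22 + -24 = -2
  P[3] = 29 + -24 = 5
  P[4] = 35 + -24 = 11
  P[5] = 49 + -24 = 25
  P[6] = 51 + -24 = 27
  P[7] = 48 + -24 = 24

Answer: [-6, 3, -2, 5, 11, 25, 27, 24]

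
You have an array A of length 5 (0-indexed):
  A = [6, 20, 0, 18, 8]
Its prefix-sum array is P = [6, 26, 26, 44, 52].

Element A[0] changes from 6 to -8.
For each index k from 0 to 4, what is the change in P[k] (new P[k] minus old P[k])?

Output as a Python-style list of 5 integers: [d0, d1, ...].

Answer: [-14, -14, -14, -14, -14]

Derivation:
Element change: A[0] 6 -> -8, delta = -14
For k < 0: P[k] unchanged, delta_P[k] = 0
For k >= 0: P[k] shifts by exactly -14
Delta array: [-14, -14, -14, -14, -14]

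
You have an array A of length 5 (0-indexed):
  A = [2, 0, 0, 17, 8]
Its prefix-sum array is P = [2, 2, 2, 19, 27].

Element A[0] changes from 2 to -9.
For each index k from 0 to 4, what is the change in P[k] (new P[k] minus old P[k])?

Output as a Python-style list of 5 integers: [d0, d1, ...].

Element change: A[0] 2 -> -9, delta = -11
For k < 0: P[k] unchanged, delta_P[k] = 0
For k >= 0: P[k] shifts by exactly -11
Delta array: [-11, -11, -11, -11, -11]

Answer: [-11, -11, -11, -11, -11]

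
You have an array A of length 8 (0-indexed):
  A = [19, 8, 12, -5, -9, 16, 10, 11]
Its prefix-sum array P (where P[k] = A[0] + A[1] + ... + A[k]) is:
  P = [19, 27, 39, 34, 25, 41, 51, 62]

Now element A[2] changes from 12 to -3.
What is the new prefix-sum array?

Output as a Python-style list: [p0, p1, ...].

Change: A[2] 12 -> -3, delta = -15
P[k] for k < 2: unchanged (A[2] not included)
P[k] for k >= 2: shift by delta = -15
  P[0] = 19 + 0 = 19
  P[1] = 27 + 0 = 27
  P[2] = 39 + -15 = 24
  P[3] = 34 + -15 = 19
  P[4] = 25 + -15 = 10
  P[5] = 41 + -15 = 26
  P[6] = 51 + -15 = 36
  P[7] = 62 + -15 = 47

Answer: [19, 27, 24, 19, 10, 26, 36, 47]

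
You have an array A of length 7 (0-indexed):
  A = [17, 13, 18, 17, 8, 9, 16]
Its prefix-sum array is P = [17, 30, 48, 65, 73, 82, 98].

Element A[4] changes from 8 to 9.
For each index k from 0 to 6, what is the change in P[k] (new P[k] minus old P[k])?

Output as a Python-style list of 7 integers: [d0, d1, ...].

Answer: [0, 0, 0, 0, 1, 1, 1]

Derivation:
Element change: A[4] 8 -> 9, delta = 1
For k < 4: P[k] unchanged, delta_P[k] = 0
For k >= 4: P[k] shifts by exactly 1
Delta array: [0, 0, 0, 0, 1, 1, 1]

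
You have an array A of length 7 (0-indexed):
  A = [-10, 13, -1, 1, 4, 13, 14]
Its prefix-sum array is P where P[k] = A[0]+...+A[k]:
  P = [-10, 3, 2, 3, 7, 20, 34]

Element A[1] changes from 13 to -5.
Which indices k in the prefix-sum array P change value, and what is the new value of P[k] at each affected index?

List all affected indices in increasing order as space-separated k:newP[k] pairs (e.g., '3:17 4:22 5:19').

Answer: 1:-15 2:-16 3:-15 4:-11 5:2 6:16

Derivation:
P[k] = A[0] + ... + A[k]
P[k] includes A[1] iff k >= 1
Affected indices: 1, 2, ..., 6; delta = -18
  P[1]: 3 + -18 = -15
  P[2]: 2 + -18 = -16
  P[3]: 3 + -18 = -15
  P[4]: 7 + -18 = -11
  P[5]: 20 + -18 = 2
  P[6]: 34 + -18 = 16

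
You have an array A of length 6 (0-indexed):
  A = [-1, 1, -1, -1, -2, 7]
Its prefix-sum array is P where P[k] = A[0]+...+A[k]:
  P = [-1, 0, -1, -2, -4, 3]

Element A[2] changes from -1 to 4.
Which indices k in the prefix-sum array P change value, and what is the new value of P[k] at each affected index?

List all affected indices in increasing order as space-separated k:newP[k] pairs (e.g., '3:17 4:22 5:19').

Answer: 2:4 3:3 4:1 5:8

Derivation:
P[k] = A[0] + ... + A[k]
P[k] includes A[2] iff k >= 2
Affected indices: 2, 3, ..., 5; delta = 5
  P[2]: -1 + 5 = 4
  P[3]: -2 + 5 = 3
  P[4]: -4 + 5 = 1
  P[5]: 3 + 5 = 8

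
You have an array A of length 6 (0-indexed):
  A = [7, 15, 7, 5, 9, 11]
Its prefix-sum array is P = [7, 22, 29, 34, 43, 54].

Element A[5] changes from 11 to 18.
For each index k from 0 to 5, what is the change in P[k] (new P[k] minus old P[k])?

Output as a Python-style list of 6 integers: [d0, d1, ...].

Element change: A[5] 11 -> 18, delta = 7
For k < 5: P[k] unchanged, delta_P[k] = 0
For k >= 5: P[k] shifts by exactly 7
Delta array: [0, 0, 0, 0, 0, 7]

Answer: [0, 0, 0, 0, 0, 7]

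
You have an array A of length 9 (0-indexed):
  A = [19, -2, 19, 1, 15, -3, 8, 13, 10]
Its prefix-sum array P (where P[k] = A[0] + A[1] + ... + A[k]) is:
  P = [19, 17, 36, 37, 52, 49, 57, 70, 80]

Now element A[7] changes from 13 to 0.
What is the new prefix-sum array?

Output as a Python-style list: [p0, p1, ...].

Answer: [19, 17, 36, 37, 52, 49, 57, 57, 67]

Derivation:
Change: A[7] 13 -> 0, delta = -13
P[k] for k < 7: unchanged (A[7] not included)
P[k] for k >= 7: shift by delta = -13
  P[0] = 19 + 0 = 19
  P[1] = 17 + 0 = 17
  P[2] = 36 + 0 = 36
  P[3] = 37 + 0 = 37
  P[4] = 52 + 0 = 52
  P[5] = 49 + 0 = 49
  P[6] = 57 + 0 = 57
  P[7] = 70 + -13 = 57
  P[8] = 80 + -13 = 67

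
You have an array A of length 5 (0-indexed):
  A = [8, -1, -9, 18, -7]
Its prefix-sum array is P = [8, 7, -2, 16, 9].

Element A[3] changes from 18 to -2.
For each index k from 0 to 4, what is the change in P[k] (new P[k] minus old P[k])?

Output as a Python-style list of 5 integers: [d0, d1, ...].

Answer: [0, 0, 0, -20, -20]

Derivation:
Element change: A[3] 18 -> -2, delta = -20
For k < 3: P[k] unchanged, delta_P[k] = 0
For k >= 3: P[k] shifts by exactly -20
Delta array: [0, 0, 0, -20, -20]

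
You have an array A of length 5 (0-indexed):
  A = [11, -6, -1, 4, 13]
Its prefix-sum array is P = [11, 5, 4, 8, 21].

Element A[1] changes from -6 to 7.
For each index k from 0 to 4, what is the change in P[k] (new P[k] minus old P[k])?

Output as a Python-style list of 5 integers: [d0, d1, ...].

Answer: [0, 13, 13, 13, 13]

Derivation:
Element change: A[1] -6 -> 7, delta = 13
For k < 1: P[k] unchanged, delta_P[k] = 0
For k >= 1: P[k] shifts by exactly 13
Delta array: [0, 13, 13, 13, 13]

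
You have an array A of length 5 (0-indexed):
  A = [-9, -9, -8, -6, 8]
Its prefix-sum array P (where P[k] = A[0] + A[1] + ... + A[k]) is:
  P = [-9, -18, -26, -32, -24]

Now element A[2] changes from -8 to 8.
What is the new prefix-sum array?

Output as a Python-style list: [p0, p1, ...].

Change: A[2] -8 -> 8, delta = 16
P[k] for k < 2: unchanged (A[2] not included)
P[k] for k >= 2: shift by delta = 16
  P[0] = -9 + 0 = -9
  P[1] = -18 + 0 = -18
  P[2] = -26 + 16 = -10
  P[3] = -32 + 16 = -16
  P[4] = -24 + 16 = -8

Answer: [-9, -18, -10, -16, -8]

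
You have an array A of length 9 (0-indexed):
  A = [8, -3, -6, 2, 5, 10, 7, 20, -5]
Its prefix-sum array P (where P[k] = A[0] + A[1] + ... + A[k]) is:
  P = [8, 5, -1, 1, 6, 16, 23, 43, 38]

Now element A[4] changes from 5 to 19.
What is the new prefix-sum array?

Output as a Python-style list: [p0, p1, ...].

Answer: [8, 5, -1, 1, 20, 30, 37, 57, 52]

Derivation:
Change: A[4] 5 -> 19, delta = 14
P[k] for k < 4: unchanged (A[4] not included)
P[k] for k >= 4: shift by delta = 14
  P[0] = 8 + 0 = 8
  P[1] = 5 + 0 = 5
  P[2] = -1 + 0 = -1
  P[3] = 1 + 0 = 1
  P[4] = 6 + 14 = 20
  P[5] = 16 + 14 = 30
  P[6] = 23 + 14 = 37
  P[7] = 43 + 14 = 57
  P[8] = 38 + 14 = 52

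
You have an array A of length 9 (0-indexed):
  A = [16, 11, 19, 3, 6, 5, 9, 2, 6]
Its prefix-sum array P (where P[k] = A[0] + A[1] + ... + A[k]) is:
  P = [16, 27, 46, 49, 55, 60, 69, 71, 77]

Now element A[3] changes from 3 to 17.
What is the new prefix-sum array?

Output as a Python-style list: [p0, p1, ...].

Answer: [16, 27, 46, 63, 69, 74, 83, 85, 91]

Derivation:
Change: A[3] 3 -> 17, delta = 14
P[k] for k < 3: unchanged (A[3] not included)
P[k] for k >= 3: shift by delta = 14
  P[0] = 16 + 0 = 16
  P[1] = 27 + 0 = 27
  P[2] = 46 + 0 = 46
  P[3] = 49 + 14 = 63
  P[4] = 55 + 14 = 69
  P[5] = 60 + 14 = 74
  P[6] = 69 + 14 = 83
  P[7] = 71 + 14 = 85
  P[8] = 77 + 14 = 91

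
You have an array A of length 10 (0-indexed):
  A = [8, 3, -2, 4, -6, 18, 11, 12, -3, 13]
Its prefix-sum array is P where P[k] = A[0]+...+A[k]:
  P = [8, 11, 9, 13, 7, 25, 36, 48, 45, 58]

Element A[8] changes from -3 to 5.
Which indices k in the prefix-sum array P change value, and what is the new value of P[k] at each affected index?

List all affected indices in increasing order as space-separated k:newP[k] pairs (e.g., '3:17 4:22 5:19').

Answer: 8:53 9:66

Derivation:
P[k] = A[0] + ... + A[k]
P[k] includes A[8] iff k >= 8
Affected indices: 8, 9, ..., 9; delta = 8
  P[8]: 45 + 8 = 53
  P[9]: 58 + 8 = 66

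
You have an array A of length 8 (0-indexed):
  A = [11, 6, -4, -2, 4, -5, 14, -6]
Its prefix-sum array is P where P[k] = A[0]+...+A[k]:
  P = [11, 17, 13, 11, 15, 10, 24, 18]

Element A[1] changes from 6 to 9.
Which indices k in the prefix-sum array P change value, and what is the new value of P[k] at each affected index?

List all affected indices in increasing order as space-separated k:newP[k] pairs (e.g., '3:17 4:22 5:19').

P[k] = A[0] + ... + A[k]
P[k] includes A[1] iff k >= 1
Affected indices: 1, 2, ..., 7; delta = 3
  P[1]: 17 + 3 = 20
  P[2]: 13 + 3 = 16
  P[3]: 11 + 3 = 14
  P[4]: 15 + 3 = 18
  P[5]: 10 + 3 = 13
  P[6]: 24 + 3 = 27
  P[7]: 18 + 3 = 21

Answer: 1:20 2:16 3:14 4:18 5:13 6:27 7:21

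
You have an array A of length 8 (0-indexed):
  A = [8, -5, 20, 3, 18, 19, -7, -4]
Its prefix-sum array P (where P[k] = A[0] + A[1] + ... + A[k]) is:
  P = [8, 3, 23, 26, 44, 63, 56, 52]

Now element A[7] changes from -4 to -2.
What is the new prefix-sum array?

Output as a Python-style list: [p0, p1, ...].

Change: A[7] -4 -> -2, delta = 2
P[k] for k < 7: unchanged (A[7] not included)
P[k] for k >= 7: shift by delta = 2
  P[0] = 8 + 0 = 8
  P[1] = 3 + 0 = 3
  P[2] = 23 + 0 = 23
  P[3] = 26 + 0 = 26
  P[4] = 44 + 0 = 44
  P[5] = 63 + 0 = 63
  P[6] = 56 + 0 = 56
  P[7] = 52 + 2 = 54

Answer: [8, 3, 23, 26, 44, 63, 56, 54]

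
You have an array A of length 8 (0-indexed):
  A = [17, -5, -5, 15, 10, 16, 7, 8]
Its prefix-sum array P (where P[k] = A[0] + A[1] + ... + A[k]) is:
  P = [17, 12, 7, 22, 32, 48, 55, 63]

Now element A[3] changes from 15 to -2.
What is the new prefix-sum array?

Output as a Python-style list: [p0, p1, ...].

Change: A[3] 15 -> -2, delta = -17
P[k] for k < 3: unchanged (A[3] not included)
P[k] for k >= 3: shift by delta = -17
  P[0] = 17 + 0 = 17
  P[1] = 12 + 0 = 12
  P[2] = 7 + 0 = 7
  P[3] = 22 + -17 = 5
  P[4] = 32 + -17 = 15
  P[5] = 48 + -17 = 31
  P[6] = 55 + -17 = 38
  P[7] = 63 + -17 = 46

Answer: [17, 12, 7, 5, 15, 31, 38, 46]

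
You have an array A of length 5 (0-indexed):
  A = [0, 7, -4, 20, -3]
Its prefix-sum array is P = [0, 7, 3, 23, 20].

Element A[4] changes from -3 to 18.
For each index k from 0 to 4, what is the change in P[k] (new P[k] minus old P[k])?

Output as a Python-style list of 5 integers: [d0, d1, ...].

Element change: A[4] -3 -> 18, delta = 21
For k < 4: P[k] unchanged, delta_P[k] = 0
For k >= 4: P[k] shifts by exactly 21
Delta array: [0, 0, 0, 0, 21]

Answer: [0, 0, 0, 0, 21]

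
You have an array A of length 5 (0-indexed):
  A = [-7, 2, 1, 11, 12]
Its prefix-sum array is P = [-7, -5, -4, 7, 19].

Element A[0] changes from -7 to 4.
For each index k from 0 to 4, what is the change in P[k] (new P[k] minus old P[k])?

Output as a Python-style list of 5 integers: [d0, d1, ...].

Element change: A[0] -7 -> 4, delta = 11
For k < 0: P[k] unchanged, delta_P[k] = 0
For k >= 0: P[k] shifts by exactly 11
Delta array: [11, 11, 11, 11, 11]

Answer: [11, 11, 11, 11, 11]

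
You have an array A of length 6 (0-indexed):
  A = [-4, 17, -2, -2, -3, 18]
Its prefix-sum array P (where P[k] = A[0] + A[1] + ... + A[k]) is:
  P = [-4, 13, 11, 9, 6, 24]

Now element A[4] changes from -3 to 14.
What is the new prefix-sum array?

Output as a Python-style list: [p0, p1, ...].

Answer: [-4, 13, 11, 9, 23, 41]

Derivation:
Change: A[4] -3 -> 14, delta = 17
P[k] for k < 4: unchanged (A[4] not included)
P[k] for k >= 4: shift by delta = 17
  P[0] = -4 + 0 = -4
  P[1] = 13 + 0 = 13
  P[2] = 11 + 0 = 11
  P[3] = 9 + 0 = 9
  P[4] = 6 + 17 = 23
  P[5] = 24 + 17 = 41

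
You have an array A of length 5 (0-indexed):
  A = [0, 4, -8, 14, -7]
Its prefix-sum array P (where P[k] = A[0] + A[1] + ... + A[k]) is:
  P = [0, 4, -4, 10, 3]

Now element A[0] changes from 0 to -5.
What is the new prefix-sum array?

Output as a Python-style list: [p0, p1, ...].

Answer: [-5, -1, -9, 5, -2]

Derivation:
Change: A[0] 0 -> -5, delta = -5
P[k] for k < 0: unchanged (A[0] not included)
P[k] for k >= 0: shift by delta = -5
  P[0] = 0 + -5 = -5
  P[1] = 4 + -5 = -1
  P[2] = -4 + -5 = -9
  P[3] = 10 + -5 = 5
  P[4] = 3 + -5 = -2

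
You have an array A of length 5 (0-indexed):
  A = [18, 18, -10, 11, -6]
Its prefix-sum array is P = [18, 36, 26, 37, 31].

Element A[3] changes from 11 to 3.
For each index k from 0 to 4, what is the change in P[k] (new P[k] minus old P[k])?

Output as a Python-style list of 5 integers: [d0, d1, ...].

Answer: [0, 0, 0, -8, -8]

Derivation:
Element change: A[3] 11 -> 3, delta = -8
For k < 3: P[k] unchanged, delta_P[k] = 0
For k >= 3: P[k] shifts by exactly -8
Delta array: [0, 0, 0, -8, -8]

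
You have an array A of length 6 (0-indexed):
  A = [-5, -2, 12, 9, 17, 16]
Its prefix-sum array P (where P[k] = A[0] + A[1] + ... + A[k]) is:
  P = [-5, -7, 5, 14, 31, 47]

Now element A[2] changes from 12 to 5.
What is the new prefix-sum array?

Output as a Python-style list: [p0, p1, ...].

Answer: [-5, -7, -2, 7, 24, 40]

Derivation:
Change: A[2] 12 -> 5, delta = -7
P[k] for k < 2: unchanged (A[2] not included)
P[k] for k >= 2: shift by delta = -7
  P[0] = -5 + 0 = -5
  P[1] = -7 + 0 = -7
  P[2] = 5 + -7 = -2
  P[3] = 14 + -7 = 7
  P[4] = 31 + -7 = 24
  P[5] = 47 + -7 = 40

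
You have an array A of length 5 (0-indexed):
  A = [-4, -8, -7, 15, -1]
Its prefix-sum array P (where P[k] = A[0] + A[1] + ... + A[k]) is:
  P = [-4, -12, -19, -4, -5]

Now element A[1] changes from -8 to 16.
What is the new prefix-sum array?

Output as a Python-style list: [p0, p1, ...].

Change: A[1] -8 -> 16, delta = 24
P[k] for k < 1: unchanged (A[1] not included)
P[k] for k >= 1: shift by delta = 24
  P[0] = -4 + 0 = -4
  P[1] = -12 + 24 = 12
  P[2] = -19 + 24 = 5
  P[3] = -4 + 24 = 20
  P[4] = -5 + 24 = 19

Answer: [-4, 12, 5, 20, 19]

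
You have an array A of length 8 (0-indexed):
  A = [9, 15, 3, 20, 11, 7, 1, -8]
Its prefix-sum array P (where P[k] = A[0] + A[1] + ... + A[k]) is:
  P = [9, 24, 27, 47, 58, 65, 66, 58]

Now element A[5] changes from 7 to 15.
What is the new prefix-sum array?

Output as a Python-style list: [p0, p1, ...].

Answer: [9, 24, 27, 47, 58, 73, 74, 66]

Derivation:
Change: A[5] 7 -> 15, delta = 8
P[k] for k < 5: unchanged (A[5] not included)
P[k] for k >= 5: shift by delta = 8
  P[0] = 9 + 0 = 9
  P[1] = 24 + 0 = 24
  P[2] = 27 + 0 = 27
  P[3] = 47 + 0 = 47
  P[4] = 58 + 0 = 58
  P[5] = 65 + 8 = 73
  P[6] = 66 + 8 = 74
  P[7] = 58 + 8 = 66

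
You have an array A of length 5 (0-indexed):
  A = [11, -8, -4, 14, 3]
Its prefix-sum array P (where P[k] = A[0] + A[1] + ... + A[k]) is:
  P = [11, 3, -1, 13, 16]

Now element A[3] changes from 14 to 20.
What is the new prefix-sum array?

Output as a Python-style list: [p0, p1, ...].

Answer: [11, 3, -1, 19, 22]

Derivation:
Change: A[3] 14 -> 20, delta = 6
P[k] for k < 3: unchanged (A[3] not included)
P[k] for k >= 3: shift by delta = 6
  P[0] = 11 + 0 = 11
  P[1] = 3 + 0 = 3
  P[2] = -1 + 0 = -1
  P[3] = 13 + 6 = 19
  P[4] = 16 + 6 = 22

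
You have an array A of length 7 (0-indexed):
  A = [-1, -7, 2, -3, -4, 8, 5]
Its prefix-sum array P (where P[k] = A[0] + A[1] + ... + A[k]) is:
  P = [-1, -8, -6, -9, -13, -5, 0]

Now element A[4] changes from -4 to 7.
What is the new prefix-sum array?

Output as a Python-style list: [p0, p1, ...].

Answer: [-1, -8, -6, -9, -2, 6, 11]

Derivation:
Change: A[4] -4 -> 7, delta = 11
P[k] for k < 4: unchanged (A[4] not included)
P[k] for k >= 4: shift by delta = 11
  P[0] = -1 + 0 = -1
  P[1] = -8 + 0 = -8
  P[2] = -6 + 0 = -6
  P[3] = -9 + 0 = -9
  P[4] = -13 + 11 = -2
  P[5] = -5 + 11 = 6
  P[6] = 0 + 11 = 11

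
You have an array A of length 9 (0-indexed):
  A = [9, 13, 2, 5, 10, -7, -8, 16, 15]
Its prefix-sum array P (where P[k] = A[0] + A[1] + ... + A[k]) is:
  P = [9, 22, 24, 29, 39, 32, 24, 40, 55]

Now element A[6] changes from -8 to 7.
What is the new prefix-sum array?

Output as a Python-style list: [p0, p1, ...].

Answer: [9, 22, 24, 29, 39, 32, 39, 55, 70]

Derivation:
Change: A[6] -8 -> 7, delta = 15
P[k] for k < 6: unchanged (A[6] not included)
P[k] for k >= 6: shift by delta = 15
  P[0] = 9 + 0 = 9
  P[1] = 22 + 0 = 22
  P[2] = 24 + 0 = 24
  P[3] = 29 + 0 = 29
  P[4] = 39 + 0 = 39
  P[5] = 32 + 0 = 32
  P[6] = 24 + 15 = 39
  P[7] = 40 + 15 = 55
  P[8] = 55 + 15 = 70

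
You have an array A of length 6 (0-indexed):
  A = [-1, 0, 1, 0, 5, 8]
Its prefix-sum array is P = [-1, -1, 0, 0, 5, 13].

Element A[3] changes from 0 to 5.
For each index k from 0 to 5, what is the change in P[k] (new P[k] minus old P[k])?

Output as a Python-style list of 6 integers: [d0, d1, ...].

Answer: [0, 0, 0, 5, 5, 5]

Derivation:
Element change: A[3] 0 -> 5, delta = 5
For k < 3: P[k] unchanged, delta_P[k] = 0
For k >= 3: P[k] shifts by exactly 5
Delta array: [0, 0, 0, 5, 5, 5]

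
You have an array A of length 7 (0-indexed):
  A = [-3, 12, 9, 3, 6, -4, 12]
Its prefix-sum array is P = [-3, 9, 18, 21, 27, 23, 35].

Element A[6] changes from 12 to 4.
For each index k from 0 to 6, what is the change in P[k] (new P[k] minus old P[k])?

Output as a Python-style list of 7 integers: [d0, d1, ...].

Element change: A[6] 12 -> 4, delta = -8
For k < 6: P[k] unchanged, delta_P[k] = 0
For k >= 6: P[k] shifts by exactly -8
Delta array: [0, 0, 0, 0, 0, 0, -8]

Answer: [0, 0, 0, 0, 0, 0, -8]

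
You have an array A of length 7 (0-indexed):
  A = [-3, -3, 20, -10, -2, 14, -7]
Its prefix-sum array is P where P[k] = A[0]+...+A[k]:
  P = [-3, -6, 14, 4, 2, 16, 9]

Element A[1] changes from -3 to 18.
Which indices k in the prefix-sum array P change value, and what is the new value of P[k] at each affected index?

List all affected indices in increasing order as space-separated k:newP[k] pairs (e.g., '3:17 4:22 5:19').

Answer: 1:15 2:35 3:25 4:23 5:37 6:30

Derivation:
P[k] = A[0] + ... + A[k]
P[k] includes A[1] iff k >= 1
Affected indices: 1, 2, ..., 6; delta = 21
  P[1]: -6 + 21 = 15
  P[2]: 14 + 21 = 35
  P[3]: 4 + 21 = 25
  P[4]: 2 + 21 = 23
  P[5]: 16 + 21 = 37
  P[6]: 9 + 21 = 30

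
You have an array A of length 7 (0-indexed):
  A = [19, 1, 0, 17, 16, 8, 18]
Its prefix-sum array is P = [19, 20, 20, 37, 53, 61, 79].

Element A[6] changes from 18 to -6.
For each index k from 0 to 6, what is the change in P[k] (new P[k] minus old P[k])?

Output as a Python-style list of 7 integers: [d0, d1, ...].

Element change: A[6] 18 -> -6, delta = -24
For k < 6: P[k] unchanged, delta_P[k] = 0
For k >= 6: P[k] shifts by exactly -24
Delta array: [0, 0, 0, 0, 0, 0, -24]

Answer: [0, 0, 0, 0, 0, 0, -24]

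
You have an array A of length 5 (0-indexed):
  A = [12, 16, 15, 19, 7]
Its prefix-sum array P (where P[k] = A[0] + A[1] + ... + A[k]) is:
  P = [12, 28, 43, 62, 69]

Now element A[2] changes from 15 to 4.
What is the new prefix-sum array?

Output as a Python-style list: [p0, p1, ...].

Change: A[2] 15 -> 4, delta = -11
P[k] for k < 2: unchanged (A[2] not included)
P[k] for k >= 2: shift by delta = -11
  P[0] = 12 + 0 = 12
  P[1] = 28 + 0 = 28
  P[2] = 43 + -11 = 32
  P[3] = 62 + -11 = 51
  P[4] = 69 + -11 = 58

Answer: [12, 28, 32, 51, 58]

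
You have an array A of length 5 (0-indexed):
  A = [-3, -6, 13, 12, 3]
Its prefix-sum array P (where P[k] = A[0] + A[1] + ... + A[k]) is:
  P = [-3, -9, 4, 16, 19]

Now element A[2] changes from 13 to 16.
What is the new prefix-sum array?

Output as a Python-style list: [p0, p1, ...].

Change: A[2] 13 -> 16, delta = 3
P[k] for k < 2: unchanged (A[2] not included)
P[k] for k >= 2: shift by delta = 3
  P[0] = -3 + 0 = -3
  P[1] = -9 + 0 = -9
  P[2] = 4 + 3 = 7
  P[3] = 16 + 3 = 19
  P[4] = 19 + 3 = 22

Answer: [-3, -9, 7, 19, 22]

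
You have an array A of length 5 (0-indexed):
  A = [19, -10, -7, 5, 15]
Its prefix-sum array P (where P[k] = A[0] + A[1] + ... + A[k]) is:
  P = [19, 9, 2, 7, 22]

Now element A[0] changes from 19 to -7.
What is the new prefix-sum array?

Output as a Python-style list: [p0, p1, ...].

Change: A[0] 19 -> -7, delta = -26
P[k] for k < 0: unchanged (A[0] not included)
P[k] for k >= 0: shift by delta = -26
  P[0] = 19 + -26 = -7
  P[1] = 9 + -26 = -17
  P[2] = 2 + -26 = -24
  P[3] = 7 + -26 = -19
  P[4] = 22 + -26 = -4

Answer: [-7, -17, -24, -19, -4]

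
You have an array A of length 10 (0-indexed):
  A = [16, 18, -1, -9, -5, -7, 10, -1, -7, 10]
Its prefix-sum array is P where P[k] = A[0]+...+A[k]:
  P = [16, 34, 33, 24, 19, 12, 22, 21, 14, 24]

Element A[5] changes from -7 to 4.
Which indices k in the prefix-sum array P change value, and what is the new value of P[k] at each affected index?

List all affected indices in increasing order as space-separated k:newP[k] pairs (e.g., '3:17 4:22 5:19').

P[k] = A[0] + ... + A[k]
P[k] includes A[5] iff k >= 5
Affected indices: 5, 6, ..., 9; delta = 11
  P[5]: 12 + 11 = 23
  P[6]: 22 + 11 = 33
  P[7]: 21 + 11 = 32
  P[8]: 14 + 11 = 25
  P[9]: 24 + 11 = 35

Answer: 5:23 6:33 7:32 8:25 9:35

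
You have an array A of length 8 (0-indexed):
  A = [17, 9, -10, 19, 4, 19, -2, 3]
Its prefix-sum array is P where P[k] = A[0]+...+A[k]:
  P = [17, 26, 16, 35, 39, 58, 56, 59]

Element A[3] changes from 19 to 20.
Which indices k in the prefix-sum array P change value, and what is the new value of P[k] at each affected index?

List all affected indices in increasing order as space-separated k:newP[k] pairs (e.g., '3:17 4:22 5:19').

Answer: 3:36 4:40 5:59 6:57 7:60

Derivation:
P[k] = A[0] + ... + A[k]
P[k] includes A[3] iff k >= 3
Affected indices: 3, 4, ..., 7; delta = 1
  P[3]: 35 + 1 = 36
  P[4]: 39 + 1 = 40
  P[5]: 58 + 1 = 59
  P[6]: 56 + 1 = 57
  P[7]: 59 + 1 = 60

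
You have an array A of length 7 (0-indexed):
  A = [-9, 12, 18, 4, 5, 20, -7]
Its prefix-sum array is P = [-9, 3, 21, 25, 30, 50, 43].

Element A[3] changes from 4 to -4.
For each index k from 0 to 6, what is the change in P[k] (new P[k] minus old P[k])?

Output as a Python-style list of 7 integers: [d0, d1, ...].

Answer: [0, 0, 0, -8, -8, -8, -8]

Derivation:
Element change: A[3] 4 -> -4, delta = -8
For k < 3: P[k] unchanged, delta_P[k] = 0
For k >= 3: P[k] shifts by exactly -8
Delta array: [0, 0, 0, -8, -8, -8, -8]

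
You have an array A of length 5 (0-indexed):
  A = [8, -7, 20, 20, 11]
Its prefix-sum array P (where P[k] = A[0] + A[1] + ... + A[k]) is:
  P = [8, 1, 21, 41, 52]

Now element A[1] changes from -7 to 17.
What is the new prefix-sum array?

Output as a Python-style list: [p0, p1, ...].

Answer: [8, 25, 45, 65, 76]

Derivation:
Change: A[1] -7 -> 17, delta = 24
P[k] for k < 1: unchanged (A[1] not included)
P[k] for k >= 1: shift by delta = 24
  P[0] = 8 + 0 = 8
  P[1] = 1 + 24 = 25
  P[2] = 21 + 24 = 45
  P[3] = 41 + 24 = 65
  P[4] = 52 + 24 = 76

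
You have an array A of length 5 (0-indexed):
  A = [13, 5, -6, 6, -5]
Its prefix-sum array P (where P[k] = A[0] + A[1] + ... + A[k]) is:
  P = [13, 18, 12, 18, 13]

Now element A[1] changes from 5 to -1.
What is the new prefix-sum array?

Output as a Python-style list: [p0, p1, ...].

Change: A[1] 5 -> -1, delta = -6
P[k] for k < 1: unchanged (A[1] not included)
P[k] for k >= 1: shift by delta = -6
  P[0] = 13 + 0 = 13
  P[1] = 18 + -6 = 12
  P[2] = 12 + -6 = 6
  P[3] = 18 + -6 = 12
  P[4] = 13 + -6 = 7

Answer: [13, 12, 6, 12, 7]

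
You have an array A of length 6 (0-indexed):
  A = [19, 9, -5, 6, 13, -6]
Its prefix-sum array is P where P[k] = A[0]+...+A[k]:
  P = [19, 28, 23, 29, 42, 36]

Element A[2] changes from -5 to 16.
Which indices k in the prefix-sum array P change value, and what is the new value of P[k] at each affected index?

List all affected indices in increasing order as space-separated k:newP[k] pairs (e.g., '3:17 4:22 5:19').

P[k] = A[0] + ... + A[k]
P[k] includes A[2] iff k >= 2
Affected indices: 2, 3, ..., 5; delta = 21
  P[2]: 23 + 21 = 44
  P[3]: 29 + 21 = 50
  P[4]: 42 + 21 = 63
  P[5]: 36 + 21 = 57

Answer: 2:44 3:50 4:63 5:57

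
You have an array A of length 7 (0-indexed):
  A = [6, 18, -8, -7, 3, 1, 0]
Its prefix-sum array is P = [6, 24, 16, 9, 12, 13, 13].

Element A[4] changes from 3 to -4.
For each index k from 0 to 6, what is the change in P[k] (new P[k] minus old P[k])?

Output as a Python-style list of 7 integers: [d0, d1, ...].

Answer: [0, 0, 0, 0, -7, -7, -7]

Derivation:
Element change: A[4] 3 -> -4, delta = -7
For k < 4: P[k] unchanged, delta_P[k] = 0
For k >= 4: P[k] shifts by exactly -7
Delta array: [0, 0, 0, 0, -7, -7, -7]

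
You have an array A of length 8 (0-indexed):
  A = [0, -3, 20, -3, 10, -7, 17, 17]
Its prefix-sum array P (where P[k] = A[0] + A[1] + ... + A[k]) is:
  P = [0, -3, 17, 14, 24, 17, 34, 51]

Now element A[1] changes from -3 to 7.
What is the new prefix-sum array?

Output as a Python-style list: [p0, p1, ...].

Change: A[1] -3 -> 7, delta = 10
P[k] for k < 1: unchanged (A[1] not included)
P[k] for k >= 1: shift by delta = 10
  P[0] = 0 + 0 = 0
  P[1] = -3 + 10 = 7
  P[2] = 17 + 10 = 27
  P[3] = 14 + 10 = 24
  P[4] = 24 + 10 = 34
  P[5] = 17 + 10 = 27
  P[6] = 34 + 10 = 44
  P[7] = 51 + 10 = 61

Answer: [0, 7, 27, 24, 34, 27, 44, 61]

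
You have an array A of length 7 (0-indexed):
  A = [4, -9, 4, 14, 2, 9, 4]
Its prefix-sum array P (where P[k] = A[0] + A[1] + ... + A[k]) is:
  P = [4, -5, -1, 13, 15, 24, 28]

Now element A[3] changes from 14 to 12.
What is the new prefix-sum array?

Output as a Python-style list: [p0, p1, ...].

Answer: [4, -5, -1, 11, 13, 22, 26]

Derivation:
Change: A[3] 14 -> 12, delta = -2
P[k] for k < 3: unchanged (A[3] not included)
P[k] for k >= 3: shift by delta = -2
  P[0] = 4 + 0 = 4
  P[1] = -5 + 0 = -5
  P[2] = -1 + 0 = -1
  P[3] = 13 + -2 = 11
  P[4] = 15 + -2 = 13
  P[5] = 24 + -2 = 22
  P[6] = 28 + -2 = 26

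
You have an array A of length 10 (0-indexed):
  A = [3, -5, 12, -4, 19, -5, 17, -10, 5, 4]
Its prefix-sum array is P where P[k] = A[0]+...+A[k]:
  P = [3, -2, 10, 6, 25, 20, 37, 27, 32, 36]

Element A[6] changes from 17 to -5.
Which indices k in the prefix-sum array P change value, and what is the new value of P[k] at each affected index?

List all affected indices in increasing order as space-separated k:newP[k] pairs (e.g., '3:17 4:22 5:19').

P[k] = A[0] + ... + A[k]
P[k] includes A[6] iff k >= 6
Affected indices: 6, 7, ..., 9; delta = -22
  P[6]: 37 + -22 = 15
  P[7]: 27 + -22 = 5
  P[8]: 32 + -22 = 10
  P[9]: 36 + -22 = 14

Answer: 6:15 7:5 8:10 9:14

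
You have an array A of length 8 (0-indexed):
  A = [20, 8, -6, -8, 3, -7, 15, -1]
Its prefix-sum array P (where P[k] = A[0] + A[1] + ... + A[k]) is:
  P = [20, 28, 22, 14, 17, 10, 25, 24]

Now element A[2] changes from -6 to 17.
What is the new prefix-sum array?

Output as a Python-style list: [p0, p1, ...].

Change: A[2] -6 -> 17, delta = 23
P[k] for k < 2: unchanged (A[2] not included)
P[k] for k >= 2: shift by delta = 23
  P[0] = 20 + 0 = 20
  P[1] = 28 + 0 = 28
  P[2] = 22 + 23 = 45
  P[3] = 14 + 23 = 37
  P[4] = 17 + 23 = 40
  P[5] = 10 + 23 = 33
  P[6] = 25 + 23 = 48
  P[7] = 24 + 23 = 47

Answer: [20, 28, 45, 37, 40, 33, 48, 47]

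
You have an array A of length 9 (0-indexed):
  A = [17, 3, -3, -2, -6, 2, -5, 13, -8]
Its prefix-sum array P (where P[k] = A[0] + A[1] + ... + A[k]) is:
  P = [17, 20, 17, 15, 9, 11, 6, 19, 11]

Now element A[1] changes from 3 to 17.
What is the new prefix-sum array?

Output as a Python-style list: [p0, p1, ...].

Answer: [17, 34, 31, 29, 23, 25, 20, 33, 25]

Derivation:
Change: A[1] 3 -> 17, delta = 14
P[k] for k < 1: unchanged (A[1] not included)
P[k] for k >= 1: shift by delta = 14
  P[0] = 17 + 0 = 17
  P[1] = 20 + 14 = 34
  P[2] = 17 + 14 = 31
  P[3] = 15 + 14 = 29
  P[4] = 9 + 14 = 23
  P[5] = 11 + 14 = 25
  P[6] = 6 + 14 = 20
  P[7] = 19 + 14 = 33
  P[8] = 11 + 14 = 25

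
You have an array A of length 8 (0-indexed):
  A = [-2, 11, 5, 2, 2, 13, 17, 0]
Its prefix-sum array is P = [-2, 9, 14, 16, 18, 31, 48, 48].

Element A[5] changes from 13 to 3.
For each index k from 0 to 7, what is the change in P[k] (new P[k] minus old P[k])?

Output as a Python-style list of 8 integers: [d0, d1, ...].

Element change: A[5] 13 -> 3, delta = -10
For k < 5: P[k] unchanged, delta_P[k] = 0
For k >= 5: P[k] shifts by exactly -10
Delta array: [0, 0, 0, 0, 0, -10, -10, -10]

Answer: [0, 0, 0, 0, 0, -10, -10, -10]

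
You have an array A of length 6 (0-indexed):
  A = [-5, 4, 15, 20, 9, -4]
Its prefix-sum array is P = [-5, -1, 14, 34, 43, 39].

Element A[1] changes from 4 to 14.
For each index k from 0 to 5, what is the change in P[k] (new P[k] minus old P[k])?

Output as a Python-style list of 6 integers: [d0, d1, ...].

Answer: [0, 10, 10, 10, 10, 10]

Derivation:
Element change: A[1] 4 -> 14, delta = 10
For k < 1: P[k] unchanged, delta_P[k] = 0
For k >= 1: P[k] shifts by exactly 10
Delta array: [0, 10, 10, 10, 10, 10]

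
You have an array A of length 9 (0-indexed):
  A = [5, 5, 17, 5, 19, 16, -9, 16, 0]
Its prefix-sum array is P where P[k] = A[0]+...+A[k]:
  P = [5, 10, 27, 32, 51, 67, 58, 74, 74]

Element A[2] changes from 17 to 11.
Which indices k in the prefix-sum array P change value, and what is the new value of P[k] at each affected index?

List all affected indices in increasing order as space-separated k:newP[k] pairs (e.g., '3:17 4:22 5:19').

Answer: 2:21 3:26 4:45 5:61 6:52 7:68 8:68

Derivation:
P[k] = A[0] + ... + A[k]
P[k] includes A[2] iff k >= 2
Affected indices: 2, 3, ..., 8; delta = -6
  P[2]: 27 + -6 = 21
  P[3]: 32 + -6 = 26
  P[4]: 51 + -6 = 45
  P[5]: 67 + -6 = 61
  P[6]: 58 + -6 = 52
  P[7]: 74 + -6 = 68
  P[8]: 74 + -6 = 68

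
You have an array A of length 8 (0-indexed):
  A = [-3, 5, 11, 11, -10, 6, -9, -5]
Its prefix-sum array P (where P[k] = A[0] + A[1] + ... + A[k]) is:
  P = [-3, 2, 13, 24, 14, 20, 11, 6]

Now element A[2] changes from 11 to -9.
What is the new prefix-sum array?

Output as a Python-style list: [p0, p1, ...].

Change: A[2] 11 -> -9, delta = -20
P[k] for k < 2: unchanged (A[2] not included)
P[k] for k >= 2: shift by delta = -20
  P[0] = -3 + 0 = -3
  P[1] = 2 + 0 = 2
  P[2] = 13 + -20 = -7
  P[3] = 24 + -20 = 4
  P[4] = 14 + -20 = -6
  P[5] = 20 + -20 = 0
  P[6] = 11 + -20 = -9
  P[7] = 6 + -20 = -14

Answer: [-3, 2, -7, 4, -6, 0, -9, -14]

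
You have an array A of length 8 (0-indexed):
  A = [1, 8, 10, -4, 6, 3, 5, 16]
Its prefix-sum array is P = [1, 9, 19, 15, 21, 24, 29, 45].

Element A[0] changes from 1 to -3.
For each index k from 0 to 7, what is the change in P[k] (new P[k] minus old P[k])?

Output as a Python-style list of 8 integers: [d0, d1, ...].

Element change: A[0] 1 -> -3, delta = -4
For k < 0: P[k] unchanged, delta_P[k] = 0
For k >= 0: P[k] shifts by exactly -4
Delta array: [-4, -4, -4, -4, -4, -4, -4, -4]

Answer: [-4, -4, -4, -4, -4, -4, -4, -4]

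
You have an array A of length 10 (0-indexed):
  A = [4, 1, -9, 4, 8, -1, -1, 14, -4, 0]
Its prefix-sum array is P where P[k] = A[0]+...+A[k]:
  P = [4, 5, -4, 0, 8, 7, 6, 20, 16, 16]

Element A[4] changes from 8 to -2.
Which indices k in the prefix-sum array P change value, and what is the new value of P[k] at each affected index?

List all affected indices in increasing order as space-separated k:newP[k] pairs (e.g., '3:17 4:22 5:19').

Answer: 4:-2 5:-3 6:-4 7:10 8:6 9:6

Derivation:
P[k] = A[0] + ... + A[k]
P[k] includes A[4] iff k >= 4
Affected indices: 4, 5, ..., 9; delta = -10
  P[4]: 8 + -10 = -2
  P[5]: 7 + -10 = -3
  P[6]: 6 + -10 = -4
  P[7]: 20 + -10 = 10
  P[8]: 16 + -10 = 6
  P[9]: 16 + -10 = 6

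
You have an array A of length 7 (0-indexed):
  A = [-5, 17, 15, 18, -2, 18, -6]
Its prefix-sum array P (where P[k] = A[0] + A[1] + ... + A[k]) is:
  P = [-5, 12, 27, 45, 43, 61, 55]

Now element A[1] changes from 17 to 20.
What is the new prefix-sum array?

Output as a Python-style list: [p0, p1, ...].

Answer: [-5, 15, 30, 48, 46, 64, 58]

Derivation:
Change: A[1] 17 -> 20, delta = 3
P[k] for k < 1: unchanged (A[1] not included)
P[k] for k >= 1: shift by delta = 3
  P[0] = -5 + 0 = -5
  P[1] = 12 + 3 = 15
  P[2] = 27 + 3 = 30
  P[3] = 45 + 3 = 48
  P[4] = 43 + 3 = 46
  P[5] = 61 + 3 = 64
  P[6] = 55 + 3 = 58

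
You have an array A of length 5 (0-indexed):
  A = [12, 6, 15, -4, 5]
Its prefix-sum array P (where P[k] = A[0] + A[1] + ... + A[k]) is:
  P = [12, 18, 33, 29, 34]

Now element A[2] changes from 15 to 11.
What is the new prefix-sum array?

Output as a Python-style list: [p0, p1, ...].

Answer: [12, 18, 29, 25, 30]

Derivation:
Change: A[2] 15 -> 11, delta = -4
P[k] for k < 2: unchanged (A[2] not included)
P[k] for k >= 2: shift by delta = -4
  P[0] = 12 + 0 = 12
  P[1] = 18 + 0 = 18
  P[2] = 33 + -4 = 29
  P[3] = 29 + -4 = 25
  P[4] = 34 + -4 = 30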